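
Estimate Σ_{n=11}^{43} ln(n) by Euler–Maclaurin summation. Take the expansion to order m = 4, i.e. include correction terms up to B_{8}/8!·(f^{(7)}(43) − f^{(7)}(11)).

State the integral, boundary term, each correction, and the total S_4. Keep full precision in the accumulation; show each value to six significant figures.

∫_11^43 ln(x) dx evaluates to 103.355.
½[f(11) + f(43)] = ½[2.39790 + 3.76120] = 3.07955.
Running total after boundary: 106.434.
Order-1 term: 1/12 · (0.0232558 − 0.0909091) = -0.00563777.
Running total after k=1: 106.429.
Order-2 term: −1/720 · (2.51550e-05 − 0.00150263) = 2.05205e-06.
Running total after k=2: 106.429.
Order-3 term: 1/30240 · (1.63256e-07 − 0.000149021) = -4.92255e-09.
Running total after k=3: 106.429.
Order-4 term: −1/1209600 · (2.64883e-09 − 3.69474e-05) = 3.05429e-11.

S_4 ≈ 106.429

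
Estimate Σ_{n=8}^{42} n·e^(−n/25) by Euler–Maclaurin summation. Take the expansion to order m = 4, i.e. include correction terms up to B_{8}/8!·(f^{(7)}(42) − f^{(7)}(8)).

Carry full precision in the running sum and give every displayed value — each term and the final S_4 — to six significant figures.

S_4 ≈ 293.663

Integral: ∫_8^42 x·e^(−x/25) dx = 286.897.
Boundary: ½(f(8) + f(42)) = ½(5.80919 + 7.82771) = 6.81845.
Integral + boundary = 293.715.
k=1: B_{2}/(2)! × [f^{(1)}(42) − f^{(1)}(8)] = 1/12 × (-0.126734 − 0.493781) = -0.0517096.
Running total after k=1: 293.663.
k=2: B_{4}/(4)! × [f^{(3)}(42) − f^{(3)}(8)] = −1/720 × (0.000393622 − 0.00311373) = 3.77792e-06.
Running total after k=2: 293.663.
k=3: B_{6}/(6)! × [f^{(5)}(42) − f^{(5)}(8)] = 1/30240 × (1.58403e-06 − 8.69985e-06) = -2.35311e-10.
Running total after k=3: 293.663.
k=4: B_{8}/(8)! × [f^{(7)}(42) − f^{(7)}(8)] = −1/1209600 × (4.06122e-09 − 1.98684e-08) = 1.30681e-14.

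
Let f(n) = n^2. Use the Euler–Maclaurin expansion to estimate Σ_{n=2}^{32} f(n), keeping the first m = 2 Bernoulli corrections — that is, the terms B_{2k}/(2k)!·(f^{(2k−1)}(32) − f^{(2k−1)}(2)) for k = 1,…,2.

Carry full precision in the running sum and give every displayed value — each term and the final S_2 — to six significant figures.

S_2 ≈ 11439.0

The integral term ∫_2^32 x^2 dx = 10920.0.
Endpoint term: (f(2) + f(32))/2 = (4.00000 + 1024.00)/2 = 514.000.
Integral + boundary = 11434.0.
k=1: B_{2}/(2)! × [f^{(1)}(32) − f^{(1)}(2)] = 1/12 × (64.0000 − 4.00000) = 5.00000.
Running total after k=1: 11439.0.
k=2: B_{4}/(4)! × [f^{(3)}(32) − f^{(3)}(2)] = −1/720 × (0.00000 − 0.00000) = 0.00000.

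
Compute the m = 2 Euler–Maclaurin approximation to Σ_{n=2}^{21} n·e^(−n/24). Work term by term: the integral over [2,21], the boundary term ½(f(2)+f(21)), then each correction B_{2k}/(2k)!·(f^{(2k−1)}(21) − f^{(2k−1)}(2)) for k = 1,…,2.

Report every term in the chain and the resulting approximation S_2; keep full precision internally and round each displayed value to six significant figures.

S_2 ≈ 129.128

The integral term ∫_2^21 x·e^(−x/24) dx = 123.897.
½[f(2) + f(21)] = ½[1.84009 + 8.75410] = 5.29710.
So far: 129.194.
k=1: B_{2}/(2)! × [f^{(1)}(21) − f^{(1)}(2)] = 1/12 × (0.0521078 − 0.843374) = -0.0659389.
After k=1: 129.128.
k=2: B_{4}/(4)! × [f^{(3)}(21) − f^{(3)}(2)] = −1/720 × (0.00153790 − 0.00465879) = 4.33457e-06.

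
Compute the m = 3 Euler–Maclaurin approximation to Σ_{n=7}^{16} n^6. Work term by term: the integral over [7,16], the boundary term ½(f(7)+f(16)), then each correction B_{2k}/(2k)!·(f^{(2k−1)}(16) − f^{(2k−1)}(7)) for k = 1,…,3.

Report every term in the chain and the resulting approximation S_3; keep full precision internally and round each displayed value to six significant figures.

S_3 ≈ 4.71930e+07

The integral term ∫_7^16 x^6 dx = 3.82303e+07.
½[f(7) + f(16)] = ½[117649 + 1.67772e+07] = 8.44743e+06.
Integral + boundary = 4.66777e+07.
Correction k=1: B_{2}/2! · (f^{(1)}(16) − f^{(1)}(7)) = 1/12 · (6.29146e+06 − 100842) = 515884.
After k=1: 4.71936e+07.
Correction k=2: B_{4}/4! · (f^{(3)}(16) − f^{(3)}(7)) = −1/720 · (491520 − 41160.0) = -625.500.
After k=2: 4.71930e+07.
Correction k=3: B_{6}/6! · (f^{(5)}(16) − f^{(5)}(7)) = 1/30240 · (11520.0 − 5040.00) = 0.214286.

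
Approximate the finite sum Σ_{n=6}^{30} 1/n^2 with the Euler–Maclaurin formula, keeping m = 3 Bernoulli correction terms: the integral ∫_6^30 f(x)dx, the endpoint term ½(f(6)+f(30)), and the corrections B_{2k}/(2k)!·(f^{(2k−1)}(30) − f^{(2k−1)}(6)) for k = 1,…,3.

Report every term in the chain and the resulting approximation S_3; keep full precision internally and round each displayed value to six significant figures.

S_3 ≈ 0.148539

The integral term ∫_6^30 1/x^2 dx = 0.133333.
Endpoint term: (f(6) + f(30))/2 = (0.0277778 + 0.00111111)/2 = 0.0144444.
Running total after boundary: 0.147778.
k=1: B_{2}/(2)! × [f^{(1)}(30) − f^{(1)}(6)] = 1/12 × (-7.40741e-05 − (-0.00925926)) = 0.000765432.
Running total after k=1: 0.148543.
k=2: B_{4}/(4)! × [f^{(3)}(30) − f^{(3)}(6)] = −1/720 × (-9.87654e-07 − (-0.00308642)) = -4.28532e-06.
Running total after k=2: 0.148539.
k=3: B_{6}/(6)! × [f^{(5)}(30) − f^{(5)}(6)] = 1/30240 × (-3.29218e-08 − (-0.00257202)) = 8.50524e-08.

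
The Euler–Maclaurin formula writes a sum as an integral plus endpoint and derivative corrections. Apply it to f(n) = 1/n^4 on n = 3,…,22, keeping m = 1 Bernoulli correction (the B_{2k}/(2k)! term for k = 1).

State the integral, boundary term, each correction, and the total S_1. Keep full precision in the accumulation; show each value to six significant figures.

S_1 ≈ 0.0198610

The integral term ∫_3^22 1/x^4 dx = 0.0123144.
Boundary: ½(f(3) + f(22)) = ½(0.0123457 + 4.26883e-06) = 0.00617497.
So far: 0.0184893.
k=1: B_{2}/(2)! × [f^{(1)}(22) − f^{(1)}(3)] = 1/12 × (-7.76152e-07 − (-0.0164609)) = 0.00137168.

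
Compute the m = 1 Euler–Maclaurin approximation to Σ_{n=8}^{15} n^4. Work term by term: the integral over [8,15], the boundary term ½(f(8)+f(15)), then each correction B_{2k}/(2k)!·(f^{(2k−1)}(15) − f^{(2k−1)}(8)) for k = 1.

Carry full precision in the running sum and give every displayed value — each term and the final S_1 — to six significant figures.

Integral: ∫_8^15 x^4 dx = 145321.
Boundary: ½(f(8) + f(15)) = ½(4096.00 + 50625.0) = 27360.5.
Integral + boundary = 172682.
Correction k=1: B_{2}/2! · (f^{(1)}(15) − f^{(1)}(8)) = 1/12 · (13500.0 − 2048.00) = 954.333.

S_1 ≈ 173636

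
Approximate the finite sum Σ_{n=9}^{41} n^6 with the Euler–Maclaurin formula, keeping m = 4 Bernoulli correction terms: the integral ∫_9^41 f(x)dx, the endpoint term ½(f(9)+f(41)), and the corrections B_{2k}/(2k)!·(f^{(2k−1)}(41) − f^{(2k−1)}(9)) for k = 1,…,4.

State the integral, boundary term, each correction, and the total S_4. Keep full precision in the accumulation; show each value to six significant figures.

S_4 ≈ 3.02546e+10

∫_9^41 x^6 dx evaluates to 2.78214e+10.
½[f(9) + f(41)] = ½[531441 + 4.75010e+09] = 2.37532e+09.
Integral + boundary = 3.01967e+10.
Order-1 term: 1/12 · (6.95137e+08 − 354294) = 5.78986e+07.
After k=1: 3.02546e+10.
Order-2 term: −1/720 · (8.27052e+06 − 87480.0) = -11365.3.
After k=2: 3.02546e+10.
Order-3 term: 1/30240 · (29520.0 − 6480.00) = 0.761905.
After k=3: 3.02546e+10.
Order-4 term: −1/1209600 · (0.00000 − 0.00000) = 0.00000.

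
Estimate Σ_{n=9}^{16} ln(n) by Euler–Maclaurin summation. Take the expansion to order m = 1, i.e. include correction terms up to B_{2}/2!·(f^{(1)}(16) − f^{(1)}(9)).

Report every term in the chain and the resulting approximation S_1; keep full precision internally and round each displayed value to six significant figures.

Integral: ∫_9^16 ln(x) dx = 17.5864.
Endpoint term: (f(9) + f(16))/2 = (2.19722 + 2.77259)/2 = 2.48491.
So far: 20.0713.
Order-1 term: 1/12 · (0.0625000 − 0.111111) = -0.00405093.

S_1 ≈ 20.0673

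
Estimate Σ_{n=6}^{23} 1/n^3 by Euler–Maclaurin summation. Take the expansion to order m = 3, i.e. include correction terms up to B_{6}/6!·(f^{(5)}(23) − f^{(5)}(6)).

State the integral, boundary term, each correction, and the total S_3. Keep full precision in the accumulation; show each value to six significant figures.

S_3 ≈ 0.0154899

∫_6^23 1/x^3 dx evaluates to 0.0129437.
Boundary: ½(f(6) + f(23)) = ½(0.00462963 + 8.21895e-05) = 0.00235591.
Integral + boundary = 0.0152996.
k=1: B_{2}/(2)! × [f^{(1)}(23) − f^{(1)}(6)] = 1/12 × (-1.07204e-05 − (-0.00231481)) = 0.000192008.
After k=1: 0.0154916.
k=2: B_{4}/(4)! × [f^{(3)}(23) − f^{(3)}(6)] = −1/720 × (-4.05307e-07 − (-0.00128601)) = -1.78556e-06.
After k=2: 0.0154898.
k=3: B_{6}/(6)! × [f^{(5)}(23) − f^{(5)}(6)] = 1/30240 × (-3.21794e-08 − (-0.00150034)) = 4.96135e-08.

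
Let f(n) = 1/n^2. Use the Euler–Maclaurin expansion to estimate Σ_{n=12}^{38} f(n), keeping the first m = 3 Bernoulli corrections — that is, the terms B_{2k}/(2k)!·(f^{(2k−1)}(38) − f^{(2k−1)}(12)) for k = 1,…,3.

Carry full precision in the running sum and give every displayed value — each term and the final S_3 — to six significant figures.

The integral term ∫_12^38 1/x^2 dx = 0.0570175.
½[f(12) + f(38)] = ½[0.00694444 + 0.000692521] = 0.00381848.
Running total after boundary: 0.0608360.
Order-1 term: 1/12 · (-3.64485e-05 − (-0.00115741)) = 9.34132e-05.
After k=1: 0.0609294.
Order-2 term: −1/720 · (-3.02896e-07 − (-9.64506e-05)) = -1.33539e-07.
After k=2: 0.0609293.
Order-3 term: 1/30240 · (-6.29285e-09 − (-2.00939e-05)) = 6.64272e-10.

S_3 ≈ 0.0609293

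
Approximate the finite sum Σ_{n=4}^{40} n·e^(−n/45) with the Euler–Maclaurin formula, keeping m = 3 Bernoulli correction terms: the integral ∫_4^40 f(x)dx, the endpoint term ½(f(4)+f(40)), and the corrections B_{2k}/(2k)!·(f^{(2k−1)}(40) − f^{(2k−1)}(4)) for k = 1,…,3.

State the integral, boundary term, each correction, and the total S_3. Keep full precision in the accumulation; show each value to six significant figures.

∫_4^40 x·e^(−x/45) dx evaluates to 444.954.
Endpoint term: (f(4) + f(40))/2 = (3.65979 + 16.4445)/2 = 10.0521.
So far: 455.006.
k=1: B_{2}/(2)! × [f^{(1)}(40) − f^{(1)}(4)] = 1/12 × (0.0456791 − 0.833619) = -0.0656616.
After k=1: 454.941.
k=2: B_{4}/(4)! × [f^{(3)}(40) − f^{(3)}(4)] = −1/720 × (0.000428594 − 0.00131532) = 1.23156e-06.
After k=2: 454.941.
k=3: B_{6}/(6)! × [f^{(5)}(40) − f^{(5)}(4)] = 1/30240 × (4.12164e-07 − 1.09579e-06) = -2.26066e-11.

S_3 ≈ 454.941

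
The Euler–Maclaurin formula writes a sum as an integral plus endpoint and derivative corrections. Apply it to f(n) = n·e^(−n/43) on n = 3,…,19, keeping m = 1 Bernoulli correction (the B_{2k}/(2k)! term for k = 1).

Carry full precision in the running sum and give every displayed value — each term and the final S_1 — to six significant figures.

S_1 ≈ 138.358

The integral term ∫_3^19 x·e^(−x/43) dx = 130.894.
½[f(3) + f(19)] = ½[2.79783 + 12.2139] = 7.50589.
So far: 138.400.
Order-1 term: 1/12 · (0.358794 − 0.867545) = -0.0423959.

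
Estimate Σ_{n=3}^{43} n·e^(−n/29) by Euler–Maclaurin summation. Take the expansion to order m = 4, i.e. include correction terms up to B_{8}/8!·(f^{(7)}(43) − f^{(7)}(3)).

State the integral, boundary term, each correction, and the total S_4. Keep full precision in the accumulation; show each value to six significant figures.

Integral: ∫_3^43 x·e^(−x/29) dx = 362.801.
Endpoint term: (f(3) + f(43))/2 = (2.70517 + 9.76146)/2 = 6.23331.
So far: 369.034.
k=1: B_{2}/(2)! × [f^{(1)}(43) − f^{(1)}(3)] = 1/12 × (-0.109591 − 0.808441) = -0.0765027.
Partial sum through k=1: 368.957.
k=2: B_{4}/(4)! × [f^{(3)}(43) − f^{(3)}(3)] = −1/720 × (0.000409548 − 0.00310569) = 3.74464e-06.
Partial sum through k=2: 368.957.
k=3: B_{6}/(6)! × [f^{(5)}(43) − f^{(5)}(3)] = 1/30240 × (1.12890e-06 − 6.24268e-06) = -1.69107e-10.
Partial sum through k=3: 368.957.
k=4: B_{8}/(8)! × [f^{(7)}(43) − f^{(7)}(3)] = −1/1209600 × (2.10562e-09 − 1.04548e-08) = 6.90246e-15.

S_4 ≈ 368.957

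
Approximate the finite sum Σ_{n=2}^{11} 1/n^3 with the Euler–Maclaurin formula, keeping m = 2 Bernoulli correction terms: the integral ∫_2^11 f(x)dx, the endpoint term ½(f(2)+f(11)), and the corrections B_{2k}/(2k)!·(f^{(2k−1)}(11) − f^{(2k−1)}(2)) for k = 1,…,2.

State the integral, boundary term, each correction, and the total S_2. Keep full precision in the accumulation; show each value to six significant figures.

S_2 ≈ 0.198049

∫_2^11 1/x^3 dx evaluates to 0.120868.
½[f(2) + f(11)] = ½[0.125000 + 0.000751315] = 0.0628757.
Integral + boundary = 0.183743.
Correction k=1: B_{2}/2! · (f^{(1)}(11) − f^{(1)}(2)) = 1/12 · (-0.000204904 − (-0.187500)) = 0.0156079.
After k=1: 0.199351.
Correction k=2: B_{4}/4! · (f^{(3)}(11) − f^{(3)}(2)) = −1/720 · (-3.38684e-05 − (-0.937500)) = -0.00130204.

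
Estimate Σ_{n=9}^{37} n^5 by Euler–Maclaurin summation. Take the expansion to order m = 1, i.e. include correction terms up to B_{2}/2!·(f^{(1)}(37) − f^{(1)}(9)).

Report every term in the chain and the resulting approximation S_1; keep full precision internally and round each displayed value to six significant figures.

S_1 ≈ 4.63012e+08

Integral: ∫_9^37 x^5 dx = 4.27532e+08.
½[f(9) + f(37)] = ½[59049.0 + 6.93440e+07] = 3.47015e+07.
So far: 4.62234e+08.
Correction k=1: B_{2}/2! · (f^{(1)}(37) − f^{(1)}(9)) = 1/12 · (9.37080e+06 − 32805.0) = 778167.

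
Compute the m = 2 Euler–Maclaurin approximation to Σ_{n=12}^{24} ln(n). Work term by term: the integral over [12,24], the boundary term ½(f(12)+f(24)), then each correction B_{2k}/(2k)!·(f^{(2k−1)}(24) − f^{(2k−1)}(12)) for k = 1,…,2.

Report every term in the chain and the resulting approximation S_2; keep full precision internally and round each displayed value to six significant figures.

The integral term ∫_12^24 ln(x) dx = 34.4544.
Endpoint term: (f(12) + f(24))/2 = (2.48491 + 3.17805)/2 = 2.83148.
Running total after boundary: 37.2859.
Correction k=1: B_{2}/2! · (f^{(1)}(24) − f^{(1)}(12)) = 1/12 · (0.0416667 − 0.0833333) = -0.00347222.
After k=1: 37.2824.
Correction k=2: B_{4}/4! · (f^{(3)}(24) − f^{(3)}(12)) = −1/720 · (0.000144676 − 0.00115741) = 1.40657e-06.

S_2 ≈ 37.2824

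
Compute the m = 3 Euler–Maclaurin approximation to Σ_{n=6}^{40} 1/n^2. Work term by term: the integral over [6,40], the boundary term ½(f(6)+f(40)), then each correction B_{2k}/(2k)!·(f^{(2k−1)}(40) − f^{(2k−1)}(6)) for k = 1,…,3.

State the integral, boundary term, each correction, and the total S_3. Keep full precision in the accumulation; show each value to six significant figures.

S_3 ≈ 0.156633

∫_6^40 1/x^2 dx evaluates to 0.141667.
Endpoint term: (f(6) + f(40))/2 = (0.0277778 + 0.000625000)/2 = 0.0142014.
So far: 0.155868.
k=1: B_{2}/(2)! × [f^{(1)}(40) − f^{(1)}(6)] = 1/12 × (-3.12500e-05 − (-0.00925926)) = 0.000769001.
After k=1: 0.156637.
k=2: B_{4}/(4)! × [f^{(3)}(40) − f^{(3)}(6)] = −1/720 × (-2.34375e-07 − (-0.00308642)) = -4.28637e-06.
After k=2: 0.156633.
k=3: B_{6}/(6)! × [f^{(5)}(40) − f^{(5)}(6)] = 1/30240 × (-4.39453e-09 − (-0.00257202)) = 8.50533e-08.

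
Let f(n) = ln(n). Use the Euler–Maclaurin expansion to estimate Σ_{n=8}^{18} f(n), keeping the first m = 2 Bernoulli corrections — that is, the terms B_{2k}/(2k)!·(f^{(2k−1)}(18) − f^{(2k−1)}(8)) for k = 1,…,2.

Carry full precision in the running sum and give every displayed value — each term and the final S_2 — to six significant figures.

Integral: ∫_8^18 ln(x) dx = 25.3912.
½[f(8) + f(18)] = ½[2.07944 + 2.89037] = 2.48491.
Running total after boundary: 27.8761.
Correction k=1: B_{2}/2! · (f^{(1)}(18) − f^{(1)}(8)) = 1/12 · (0.0555556 − 0.125000) = -0.00578704.
After k=1: 27.8703.
Correction k=2: B_{4}/4! · (f^{(3)}(18) − f^{(3)}(8)) = −1/720 · (0.000342936 − 0.00390625) = 4.94905e-06.

S_2 ≈ 27.8703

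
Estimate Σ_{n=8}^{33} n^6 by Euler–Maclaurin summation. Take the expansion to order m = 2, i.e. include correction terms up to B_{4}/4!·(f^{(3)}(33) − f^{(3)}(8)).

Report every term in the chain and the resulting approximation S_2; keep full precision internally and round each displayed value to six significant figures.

S_2 ≈ 6.75346e+09

The integral term ∫_8^33 x^6 dx = 6.08805e+09.
Boundary: ½(f(8) + f(33)) = ½(262144 + 1.29147e+09) = 6.45865e+08.
So far: 6.73391e+09.
k=1: B_{2}/(2)! × [f^{(1)}(33) − f^{(1)}(8)] = 1/12 × (2.34812e+08 − 196608) = 1.95513e+07.
After k=1: 6.75347e+09.
k=2: B_{4}/(4)! × [f^{(3)}(33) − f^{(3)}(8)] = −1/720 × (4.31244e+06 − 61440.0) = -5904.17.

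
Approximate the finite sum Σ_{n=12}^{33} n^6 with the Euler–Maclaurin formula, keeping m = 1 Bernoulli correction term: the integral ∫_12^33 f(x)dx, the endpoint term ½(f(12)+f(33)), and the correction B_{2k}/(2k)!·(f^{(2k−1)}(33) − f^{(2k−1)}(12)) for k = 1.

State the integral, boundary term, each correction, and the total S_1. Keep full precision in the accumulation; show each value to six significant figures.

Integral: ∫_12^33 x^6 dx = 6.08323e+09.
Endpoint term: (f(12) + f(33))/2 = (2.98598e+06 + 1.29147e+09)/2 = 6.47227e+08.
So far: 6.73046e+09.
Order-1 term: 1/12 · (2.34812e+08 − 1.49299e+06) = 1.94433e+07.

S_1 ≈ 6.74990e+09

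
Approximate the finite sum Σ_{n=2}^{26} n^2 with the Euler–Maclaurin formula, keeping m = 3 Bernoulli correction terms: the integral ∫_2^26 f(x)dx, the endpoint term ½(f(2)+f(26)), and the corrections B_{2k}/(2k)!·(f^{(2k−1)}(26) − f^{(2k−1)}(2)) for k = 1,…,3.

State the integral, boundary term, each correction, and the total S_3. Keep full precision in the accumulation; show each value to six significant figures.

S_3 ≈ 6200.00

∫_2^26 x^2 dx evaluates to 5856.00.
Endpoint term: (f(2) + f(26))/2 = (4.00000 + 676.000)/2 = 340.000.
Integral + boundary = 6196.00.
Order-1 term: 1/12 · (52.0000 − 4.00000) = 4.00000.
Running total after k=1: 6200.00.
Order-2 term: −1/720 · (0.00000 − 0.00000) = 0.00000.
Running total after k=2: 6200.00.
Order-3 term: 1/30240 · (0.00000 − 0.00000) = 0.00000.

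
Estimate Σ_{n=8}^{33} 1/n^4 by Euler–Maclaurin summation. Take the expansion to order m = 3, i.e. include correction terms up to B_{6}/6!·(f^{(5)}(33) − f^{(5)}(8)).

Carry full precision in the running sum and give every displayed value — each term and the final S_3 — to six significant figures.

S_3 ≈ 0.000774344

The integral term ∫_8^33 1/x^4 dx = 0.000641766.
Endpoint term: (f(8) + f(33))/2 = (0.000244141 + 8.43226e-07)/2 = 0.000122492.
Running total after boundary: 0.000764258.
Order-1 term: 1/12 · (-1.02209e-07 − (-0.000122070)) = 1.01640e-05.
Partial sum through k=1: 0.000774422.
Order-2 term: −1/720 · (-2.81568e-09 − (-5.72205e-05)) = -7.94689e-08.
Partial sum through k=2: 0.000774343.
Order-3 term: 1/30240 · (-1.44792e-10 − (-5.00679e-05)) = 1.65568e-09.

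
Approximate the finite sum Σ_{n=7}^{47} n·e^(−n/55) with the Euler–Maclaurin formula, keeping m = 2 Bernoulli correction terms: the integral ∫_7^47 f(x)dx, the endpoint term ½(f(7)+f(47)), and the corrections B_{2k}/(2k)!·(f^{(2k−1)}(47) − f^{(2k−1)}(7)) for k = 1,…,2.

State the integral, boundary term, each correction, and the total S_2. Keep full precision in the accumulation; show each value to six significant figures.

S_2 ≈ 628.581

The integral term ∫_7^47 x·e^(−x/55) dx = 615.559.
Endpoint term: (f(7) + f(47))/2 = (6.16345 + 19.9974)/2 = 13.0804.
Running total after boundary: 628.640.
Correction k=1: B_{2}/2! · (f^{(1)}(47) − f^{(1)}(7)) = 1/12 · (0.0618875 − 0.768431) = -0.0588786.
After k=1: 628.581.
Correction k=2: B_{4}/4! · (f^{(3)}(47) − f^{(3)}(7)) = −1/720 · (0.000301765 − 0.000836171) = 7.42230e-07.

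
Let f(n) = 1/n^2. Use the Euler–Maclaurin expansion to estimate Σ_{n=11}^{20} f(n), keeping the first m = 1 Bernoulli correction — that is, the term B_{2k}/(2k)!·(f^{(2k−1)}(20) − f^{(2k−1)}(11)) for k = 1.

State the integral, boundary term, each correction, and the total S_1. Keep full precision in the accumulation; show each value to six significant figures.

S_1 ≈ 0.0463957

The integral term ∫_11^20 1/x^2 dx = 0.0409091.
Endpoint term: (f(11) + f(20))/2 = (0.00826446 + 0.00250000)/2 = 0.00538223.
Integral + boundary = 0.0462913.
k=1: B_{2}/(2)! × [f^{(1)}(20) − f^{(1)}(11)] = 1/12 × (-0.000250000 − (-0.00150263)) = 0.000104386.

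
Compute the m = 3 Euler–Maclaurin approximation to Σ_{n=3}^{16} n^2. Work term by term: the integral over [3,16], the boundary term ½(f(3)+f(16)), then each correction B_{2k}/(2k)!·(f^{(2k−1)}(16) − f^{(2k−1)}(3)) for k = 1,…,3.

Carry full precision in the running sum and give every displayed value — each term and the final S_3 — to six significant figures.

S_3 ≈ 1491.00

The integral term ∫_3^16 x^2 dx = 1356.33.
Endpoint term: (f(3) + f(16))/2 = (9.00000 + 256.000)/2 = 132.500.
Running total after boundary: 1488.83.
Order-1 term: 1/12 · (32.0000 − 6.00000) = 2.16667.
Running total after k=1: 1491.00.
Order-2 term: −1/720 · (0.00000 − 0.00000) = 0.00000.
Running total after k=2: 1491.00.
Order-3 term: 1/30240 · (0.00000 − 0.00000) = 0.00000.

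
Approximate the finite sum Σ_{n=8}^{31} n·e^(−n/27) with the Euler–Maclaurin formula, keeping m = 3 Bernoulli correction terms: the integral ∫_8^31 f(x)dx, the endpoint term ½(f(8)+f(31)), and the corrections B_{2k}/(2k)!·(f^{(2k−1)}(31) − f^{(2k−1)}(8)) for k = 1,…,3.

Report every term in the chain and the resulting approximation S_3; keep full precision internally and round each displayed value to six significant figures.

Integral: ∫_8^31 x·e^(−x/27) dx = 205.899.
Endpoint term: (f(8) + f(31))/2 = (5.94854 + 9.83393)/2 = 7.89124.
Running total after boundary: 213.790.
k=1: B_{2}/(2)! × [f^{(1)}(31) − f^{(1)}(8)] = 1/12 × (-0.0469961 − 0.523251) = -0.0475206.
After k=1: 213.742.
k=2: B_{4}/(4)! × [f^{(3)}(31) − f^{(3)}(8)] = −1/720 × (0.000805832 − 0.00275773) = 2.71097e-06.
After k=2: 213.742.
k=3: B_{6}/(6)! × [f^{(5)}(31) − f^{(5)}(8)] = 1/30240 × (2.29922e-06 − 6.58120e-06) = -1.41600e-10.

S_3 ≈ 213.742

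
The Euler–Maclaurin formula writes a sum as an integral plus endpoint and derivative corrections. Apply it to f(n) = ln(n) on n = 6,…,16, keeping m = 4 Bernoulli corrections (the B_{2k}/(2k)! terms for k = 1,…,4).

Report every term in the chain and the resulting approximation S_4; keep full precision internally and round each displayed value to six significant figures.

∫_6^16 ln(x) dx evaluates to 23.6109.
Boundary: ½(f(6) + f(16)) = ½(1.79176 + 2.77259) = 2.28217.
Running total after boundary: 25.8930.
k=1: B_{2}/(2)! × [f^{(1)}(16) − f^{(1)}(6)] = 1/12 × (0.0625000 − 0.166667) = -0.00868056.
Running total after k=1: 25.8844.
k=2: B_{4}/(4)! × [f^{(3)}(16) − f^{(3)}(6)] = −1/720 × (0.000488281 − 0.00925926) = 1.21819e-05.
Running total after k=2: 25.8844.
k=3: B_{6}/(6)! × [f^{(5)}(16) − f^{(5)}(6)] = 1/30240 × (2.28882e-05 − 0.00308642) = -1.01307e-07.
Running total after k=3: 25.8844.
k=4: B_{8}/(8)! × [f^{(7)}(16) − f^{(7)}(6)] = −1/1209600 × (2.68221e-06 − 0.00257202) = 2.12412e-09.

S_4 ≈ 25.8844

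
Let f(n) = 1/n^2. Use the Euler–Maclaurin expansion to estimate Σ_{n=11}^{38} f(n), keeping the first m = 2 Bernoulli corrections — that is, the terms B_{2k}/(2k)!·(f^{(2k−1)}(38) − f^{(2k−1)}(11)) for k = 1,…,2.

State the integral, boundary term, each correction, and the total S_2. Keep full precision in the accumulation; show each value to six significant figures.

S_2 ≈ 0.0691938

∫_11^38 1/x^2 dx evaluates to 0.0645933.
Endpoint term: (f(11) + f(38))/2 = (0.00826446 + 0.000692521)/2 = 0.00447849.
Integral + boundary = 0.0690718.
Correction k=1: B_{2}/2! · (f^{(1)}(38) − f^{(1)}(11)) = 1/12 · (-3.64485e-05 − (-0.00150263)) = 0.000122182.
Partial sum through k=1: 0.0691940.
Correction k=2: B_{4}/4! · (f^{(3)}(38) − f^{(3)}(11)) = −1/720 · (-3.02896e-07 − (-0.000149021)) = -2.06553e-07.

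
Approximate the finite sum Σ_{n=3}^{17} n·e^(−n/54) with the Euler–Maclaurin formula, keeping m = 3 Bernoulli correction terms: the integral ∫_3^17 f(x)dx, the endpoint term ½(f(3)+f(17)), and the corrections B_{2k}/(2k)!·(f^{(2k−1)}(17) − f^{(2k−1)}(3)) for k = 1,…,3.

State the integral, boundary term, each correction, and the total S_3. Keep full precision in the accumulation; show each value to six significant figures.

Integral: ∫_3^17 x·e^(−x/54) dx = 113.135.
½[f(3) + f(17)] = ½[2.83788 + 12.4087] = 7.62329.
Integral + boundary = 120.758.
Correction k=1: B_{2}/2! · (f^{(1)}(17) − f^{(1)}(3)) = 1/12 · (0.500133 − 0.893406) = -0.0327728.
Running total after k=1: 120.725.
Correction k=2: B_{4}/4! · (f^{(3)}(17) − f^{(3)}(3)) = −1/720 · (0.000672147 − 0.000955187) = 3.93111e-07.
Running total after k=2: 120.725.
Correction k=3: B_{6}/6! · (f^{(5)}(17) − f^{(5)}(3)) = 1/30240 · (4.02188e-07 − 5.50066e-07) = -4.89014e-12.

S_3 ≈ 120.725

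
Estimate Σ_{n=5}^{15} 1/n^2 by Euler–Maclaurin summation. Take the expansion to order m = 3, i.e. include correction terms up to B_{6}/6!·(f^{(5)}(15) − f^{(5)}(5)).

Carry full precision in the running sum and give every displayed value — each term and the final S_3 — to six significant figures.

∫_5^15 1/x^2 dx evaluates to 0.133333.
½[f(5) + f(15)] = ½[0.0400000 + 0.00444444] = 0.0222222.
Running total after boundary: 0.155556.
k=1: B_{2}/(2)! × [f^{(1)}(15) − f^{(1)}(5)] = 1/12 × (-0.000592593 − (-0.0160000)) = 0.00128395.
Running total after k=1: 0.156840.
k=2: B_{4}/(4)! × [f^{(3)}(15) − f^{(3)}(5)] = −1/720 × (-3.16049e-05 − (-0.00768000)) = -1.06228e-05.
Running total after k=2: 0.156829.
k=3: B_{6}/(6)! × [f^{(5)}(15) − f^{(5)}(5)] = 1/30240 × (-4.21399e-06 − (-0.00921600)) = 3.04623e-07.

S_3 ≈ 0.156829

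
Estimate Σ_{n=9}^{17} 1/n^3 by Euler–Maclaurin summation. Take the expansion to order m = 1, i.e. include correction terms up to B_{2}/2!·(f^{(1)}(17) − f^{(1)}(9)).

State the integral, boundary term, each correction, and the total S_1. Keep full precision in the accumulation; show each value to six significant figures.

S_1 ≈ 0.00526549

Integral: ∫_9^17 1/x^3 dx = 0.00444274.
½[f(9) + f(17)] = ½[0.00137174 + 0.000203542] = 0.000787642.
Integral + boundary = 0.00523038.
Correction k=1: B_{2}/2! · (f^{(1)}(17) − f^{(1)}(9)) = 1/12 · (-3.59191e-05 − (-0.000457247)) = 3.51107e-05.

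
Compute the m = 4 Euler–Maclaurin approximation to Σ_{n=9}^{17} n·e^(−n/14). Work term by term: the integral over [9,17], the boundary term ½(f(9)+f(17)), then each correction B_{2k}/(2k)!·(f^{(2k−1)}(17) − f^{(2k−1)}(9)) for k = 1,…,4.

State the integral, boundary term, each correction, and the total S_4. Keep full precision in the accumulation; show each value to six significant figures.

∫_9^17 x·e^(−x/14) dx evaluates to 40.4396.
½[f(9) + f(17)] = ½[4.73209 + 5.04767] = 4.88988.
So far: 45.3295.
Order-1 term: 1/12 · (-0.0636261 − 0.187781) = -0.0209506.
Partial sum through k=1: 45.3085.
Order-2 term: −1/720 · (0.00270519 − 0.00632325) = 5.02508e-06.
Partial sum through k=2: 45.3085.
Order-3 term: 1/30240 · (2.92603e-05 − 5.96349e-05) = -1.00445e-09.
Partial sum through k=3: 45.3085.
Order-4 term: −1/1209600 · (2.28156e-07 − 4.43920e-07) = 1.78376e-13.

S_4 ≈ 45.3085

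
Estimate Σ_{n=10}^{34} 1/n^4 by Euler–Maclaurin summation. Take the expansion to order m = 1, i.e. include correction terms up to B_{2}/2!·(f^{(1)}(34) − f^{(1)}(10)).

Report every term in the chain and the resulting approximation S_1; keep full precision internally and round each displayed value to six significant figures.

∫_10^34 1/x^4 dx evaluates to 0.000324852.
Endpoint term: (f(10) + f(34))/2 = (0.000100000 + 7.48315e-07)/2 = 5.03742e-05.
Running total after boundary: 0.000375227.
Correction k=1: B_{2}/2! · (f^{(1)}(34) − f^{(1)}(10)) = 1/12 · (-8.80370e-08 − (-4.00000e-05)) = 3.32600e-06.

S_1 ≈ 0.000378553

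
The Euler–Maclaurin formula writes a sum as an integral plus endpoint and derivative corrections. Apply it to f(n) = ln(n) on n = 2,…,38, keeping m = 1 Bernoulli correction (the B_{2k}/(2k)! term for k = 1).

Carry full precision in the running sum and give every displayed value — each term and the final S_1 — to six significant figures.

Integral: ∫_2^38 ln(x) dx = 100.842.
Endpoint term: (f(2) + f(38))/2 = (0.693147 + 3.63759)/2 = 2.16537.
Running total after boundary: 103.007.
k=1: B_{2}/(2)! × [f^{(1)}(38) − f^{(1)}(2)] = 1/12 × (0.0263158 − 0.500000) = -0.0394737.

S_1 ≈ 102.968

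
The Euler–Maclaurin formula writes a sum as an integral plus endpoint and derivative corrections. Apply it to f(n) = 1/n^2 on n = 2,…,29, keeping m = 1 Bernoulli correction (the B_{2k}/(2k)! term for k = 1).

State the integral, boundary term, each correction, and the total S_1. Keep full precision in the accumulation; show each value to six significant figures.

∫_2^29 1/x^2 dx evaluates to 0.465517.
Boundary: ½(f(2) + f(29)) = ½(0.250000 + 0.00118906) = 0.125595.
So far: 0.591112.
Order-1 term: 1/12 · (-8.20042e-05 − (-0.250000)) = 0.0208265.

S_1 ≈ 0.611938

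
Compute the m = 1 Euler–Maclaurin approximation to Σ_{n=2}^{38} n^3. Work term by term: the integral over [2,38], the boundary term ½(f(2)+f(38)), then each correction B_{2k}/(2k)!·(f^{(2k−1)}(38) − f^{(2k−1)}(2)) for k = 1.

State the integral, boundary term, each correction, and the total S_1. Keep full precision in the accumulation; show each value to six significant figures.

Integral: ∫_2^38 x^3 dx = 521280.
½[f(2) + f(38)] = ½[8.00000 + 54872.0] = 27440.0.
So far: 548720.
Correction k=1: B_{2}/2! · (f^{(1)}(38) − f^{(1)}(2)) = 1/12 · (4332.00 − 12.0000) = 360.000.

S_1 ≈ 549080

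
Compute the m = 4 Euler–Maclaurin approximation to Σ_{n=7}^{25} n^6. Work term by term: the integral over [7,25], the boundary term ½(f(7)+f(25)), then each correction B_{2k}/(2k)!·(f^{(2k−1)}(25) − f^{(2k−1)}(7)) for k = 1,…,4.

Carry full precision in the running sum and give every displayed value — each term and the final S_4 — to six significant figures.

S_4 ≈ 9.98814e+08

The integral term ∫_7^25 x^6 dx = 8.71813e+08.
½[f(7) + f(25)] = ½[117649 + 2.44141e+08] = 1.22129e+08.
Integral + boundary = 9.93942e+08.
Correction k=1: B_{2}/2! · (f^{(1)}(25) − f^{(1)}(7)) = 1/12 · (5.85938e+07 − 100842) = 4.87441e+06.
Running total after k=1: 9.98817e+08.
Correction k=2: B_{4}/4! · (f^{(3)}(25) − f^{(3)}(7)) = −1/720 · (1.87500e+06 − 41160.0) = -2547.00.
Running total after k=2: 9.98814e+08.
Correction k=3: B_{6}/6! · (f^{(5)}(25) − f^{(5)}(7)) = 1/30240 · (18000.0 − 5040.00) = 0.428571.
Running total after k=3: 9.98814e+08.
Correction k=4: B_{8}/8! · (f^{(7)}(25) − f^{(7)}(7)) = −1/1209600 · (0.00000 − 0.00000) = 0.00000.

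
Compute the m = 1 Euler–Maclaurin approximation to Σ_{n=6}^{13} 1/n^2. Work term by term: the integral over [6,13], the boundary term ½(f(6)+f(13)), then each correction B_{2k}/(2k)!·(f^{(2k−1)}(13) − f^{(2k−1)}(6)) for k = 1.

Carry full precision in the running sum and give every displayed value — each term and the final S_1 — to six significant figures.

Integral: ∫_6^13 1/x^2 dx = 0.0897436.
½[f(6) + f(13)] = ½[0.0277778 + 0.00591716] = 0.0168475.
Running total after boundary: 0.106591.
Correction k=1: B_{2}/2! · (f^{(1)}(13) − f^{(1)}(6)) = 1/12 · (-0.000910332 − (-0.00925926)) = 0.000695744.

S_1 ≈ 0.107287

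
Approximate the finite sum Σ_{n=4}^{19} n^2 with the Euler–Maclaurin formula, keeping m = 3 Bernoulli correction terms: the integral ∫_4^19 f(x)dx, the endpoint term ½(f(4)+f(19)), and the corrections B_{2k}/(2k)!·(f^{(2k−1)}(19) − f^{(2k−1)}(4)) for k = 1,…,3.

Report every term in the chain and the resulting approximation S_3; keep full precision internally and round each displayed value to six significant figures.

S_3 ≈ 2456.00

Integral: ∫_4^19 x^2 dx = 2265.00.
Endpoint term: (f(4) + f(19))/2 = (16.0000 + 361.000)/2 = 188.500.
Integral + boundary = 2453.50.
Order-1 term: 1/12 · (38.0000 − 8.00000) = 2.50000.
After k=1: 2456.00.
Order-2 term: −1/720 · (0.00000 − 0.00000) = 0.00000.
After k=2: 2456.00.
Order-3 term: 1/30240 · (0.00000 − 0.00000) = 0.00000.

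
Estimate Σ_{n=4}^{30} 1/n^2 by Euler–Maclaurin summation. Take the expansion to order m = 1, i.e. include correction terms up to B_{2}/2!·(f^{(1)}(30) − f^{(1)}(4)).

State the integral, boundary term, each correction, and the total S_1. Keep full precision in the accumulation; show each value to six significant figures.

∫_4^30 1/x^2 dx evaluates to 0.216667.
Boundary: ½(f(4) + f(30)) = ½(0.0625000 + 0.00111111) = 0.0318056.
Integral + boundary = 0.248472.
Order-1 term: 1/12 · (-7.40741e-05 − (-0.0312500)) = 0.00259799.

S_1 ≈ 0.251070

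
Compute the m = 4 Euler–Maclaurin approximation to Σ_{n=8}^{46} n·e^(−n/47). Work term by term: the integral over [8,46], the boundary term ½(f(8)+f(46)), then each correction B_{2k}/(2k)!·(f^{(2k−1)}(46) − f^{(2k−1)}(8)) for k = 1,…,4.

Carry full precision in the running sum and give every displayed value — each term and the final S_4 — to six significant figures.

The integral term ∫_8^46 x·e^(−x/47) dx = 537.829.
½[f(8) + f(46)] = ½[6.74788 + 17.2864] = 12.0171.
Integral + boundary = 549.846.
Order-1 term: 1/12 · (0.00799554 − 0.699913) = -0.0576598.
Running total after k=1: 549.789.
Order-2 term: −1/720 · (0.000343855 − 0.00108053) = 1.02315e-06.
Running total after k=2: 549.789.
Order-3 term: 1/30240 · (3.09684e-07 − 8.34861e-07) = -1.73670e-11.
Running total after k=3: 549.789.
Order-4 term: −1/1209600 · (2.09917e-10 − 5.34438e-10) = 2.68288e-16.

S_4 ≈ 549.789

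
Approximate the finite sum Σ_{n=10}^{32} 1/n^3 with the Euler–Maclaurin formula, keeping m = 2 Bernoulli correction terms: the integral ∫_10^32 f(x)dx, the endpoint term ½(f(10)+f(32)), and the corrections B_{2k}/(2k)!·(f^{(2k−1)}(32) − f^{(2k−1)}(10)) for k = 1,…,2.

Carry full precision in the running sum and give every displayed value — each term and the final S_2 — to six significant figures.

S_2 ≈ 0.00505166

∫_10^32 1/x^3 dx evaluates to 0.00451172.
Boundary: ½(f(10) + f(32)) = ½(0.00100000 + 3.05176e-05) = 0.000515259.
So far: 0.00502698.
k=1: B_{2}/(2)! × [f^{(1)}(32) − f^{(1)}(10)] = 1/12 × (-2.86102e-06 − (-0.000300000)) = 2.47616e-05.
After k=1: 0.00505174.
k=2: B_{4}/(4)! × [f^{(3)}(32) − f^{(3)}(10)] = −1/720 × (-5.58794e-08 − (-6.00000e-05)) = -8.32557e-08.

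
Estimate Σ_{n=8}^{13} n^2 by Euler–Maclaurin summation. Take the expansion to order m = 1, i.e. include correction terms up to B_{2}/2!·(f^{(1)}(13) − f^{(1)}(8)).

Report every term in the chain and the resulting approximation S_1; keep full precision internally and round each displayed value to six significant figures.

∫_8^13 x^2 dx evaluates to 561.667.
Boundary: ½(f(8) + f(13)) = ½(64.0000 + 169.000) = 116.500.
Running total after boundary: 678.167.
Correction k=1: B_{2}/2! · (f^{(1)}(13) − f^{(1)}(8)) = 1/12 · (26.0000 − 16.0000) = 0.833333.

S_1 ≈ 679.000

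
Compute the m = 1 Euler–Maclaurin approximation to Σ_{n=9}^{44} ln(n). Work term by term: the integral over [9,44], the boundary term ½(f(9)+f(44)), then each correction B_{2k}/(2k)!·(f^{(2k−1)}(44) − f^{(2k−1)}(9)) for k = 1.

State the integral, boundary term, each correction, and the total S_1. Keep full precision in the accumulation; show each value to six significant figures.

Integral: ∫_9^44 ln(x) dx = 111.729.
½[f(9) + f(44)] = ½[2.19722 + 3.78419] = 2.99071.
Running total after boundary: 114.720.
Correction k=1: B_{2}/2! · (f^{(1)}(44) − f^{(1)}(9)) = 1/12 · (0.0227273 − 0.111111) = -0.00736532.

S_1 ≈ 114.713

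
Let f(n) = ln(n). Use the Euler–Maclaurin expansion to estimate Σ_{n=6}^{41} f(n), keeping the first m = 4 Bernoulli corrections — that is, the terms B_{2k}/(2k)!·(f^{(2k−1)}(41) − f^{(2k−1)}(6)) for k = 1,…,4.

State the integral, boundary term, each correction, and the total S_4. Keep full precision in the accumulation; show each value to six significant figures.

S_4 ≈ 109.247

∫_6^41 ln(x) dx evaluates to 106.506.
Endpoint term: (f(6) + f(41))/2 = (1.79176 + 3.71357)/2 = 2.75267.
Integral + boundary = 109.259.
Correction k=1: B_{2}/2! · (f^{(1)}(41) − f^{(1)}(6)) = 1/12 · (0.0243902 − 0.166667) = -0.0118564.
After k=1: 109.247.
Correction k=2: B_{4}/4! · (f^{(3)}(41) − f^{(3)}(6)) = −1/720 · (2.90187e-05 − 0.00925926) = 1.28198e-05.
After k=2: 109.247.
Correction k=3: B_{6}/6! · (f^{(5)}(41) − f^{(5)}(6)) = 1/30240 · (2.07153e-07 − 0.00308642) = -1.02057e-07.
After k=3: 109.247.
Correction k=4: B_{8}/8! · (f^{(7)}(41) − f^{(7)}(6)) = −1/1209600 · (3.69697e-09 − 0.00257202) = 2.12633e-09.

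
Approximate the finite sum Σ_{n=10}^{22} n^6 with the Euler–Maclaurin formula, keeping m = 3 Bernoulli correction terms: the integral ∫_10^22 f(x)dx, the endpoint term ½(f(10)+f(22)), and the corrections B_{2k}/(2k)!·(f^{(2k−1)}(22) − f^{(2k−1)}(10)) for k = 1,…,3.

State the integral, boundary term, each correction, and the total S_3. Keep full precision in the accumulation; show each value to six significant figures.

∫_10^22 x^6 dx evaluates to 3.54908e+08.
Boundary: ½(f(10) + f(22)) = ½(1.00000e+06 + 1.13380e+08) = 5.71900e+07.
So far: 4.12098e+08.
Correction k=1: B_{2}/2! · (f^{(1)}(22) − f^{(1)}(10)) = 1/12 · (3.09218e+07 − 600000) = 2.52682e+06.
Partial sum through k=1: 4.14625e+08.
Correction k=2: B_{4}/4! · (f^{(3)}(22) − f^{(3)}(10)) = −1/720 · (1.27776e+06 − 120000) = -1608.00.
Partial sum through k=2: 4.14623e+08.
Correction k=3: B_{6}/6! · (f^{(5)}(22) − f^{(5)}(10)) = 1/30240 · (15840.0 − 7200.00) = 0.285714.

S_3 ≈ 4.14623e+08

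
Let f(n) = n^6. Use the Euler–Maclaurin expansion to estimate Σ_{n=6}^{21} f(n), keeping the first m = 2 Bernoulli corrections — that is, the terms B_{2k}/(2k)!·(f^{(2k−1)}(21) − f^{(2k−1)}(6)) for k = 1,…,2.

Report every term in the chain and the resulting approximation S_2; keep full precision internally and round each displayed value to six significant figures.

The integral term ∫_6^21 x^6 dx = 2.57258e+08.
½[f(6) + f(21)] = ½[46656.0 + 8.57661e+07] = 4.29064e+07.
So far: 3.00165e+08.
k=1: B_{2}/(2)! × [f^{(1)}(21) − f^{(1)}(6)] = 1/12 × (2.45046e+07 − 46656.0) = 2.03816e+06.
Partial sum through k=1: 3.02203e+08.
k=2: B_{4}/(4)! × [f^{(3)}(21) − f^{(3)}(6)] = −1/720 × (1.11132e+06 − 25920.0) = -1507.50.

S_2 ≈ 3.02201e+08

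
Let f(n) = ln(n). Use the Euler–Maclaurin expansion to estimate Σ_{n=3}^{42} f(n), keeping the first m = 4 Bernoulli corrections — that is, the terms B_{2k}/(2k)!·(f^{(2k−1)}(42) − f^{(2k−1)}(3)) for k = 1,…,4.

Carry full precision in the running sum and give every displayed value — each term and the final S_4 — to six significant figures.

Integral: ∫_3^42 ln(x) dx = 114.686.
Endpoint term: (f(3) + f(42))/2 = (1.09861 + 3.73767)/2 = 2.41814.
Integral + boundary = 117.104.
k=1: B_{2}/(2)! × [f^{(1)}(42) − f^{(1)}(3)] = 1/12 × (0.0238095 − 0.333333) = -0.0257937.
After k=1: 117.079.
k=2: B_{4}/(4)! × [f^{(3)}(42) − f^{(3)}(3)] = −1/720 × (2.69949e-05 − 0.0740741) = 0.000102843.
After k=2: 117.079.
k=3: B_{6}/(6)! × [f^{(5)}(42) − f^{(5)}(3)] = 1/30240 × (1.83639e-07 − 0.0987654) = -3.26605e-06.
After k=3: 117.079.
k=4: B_{8}/(8)! × [f^{(7)}(42) − f^{(7)}(3)] = −1/1209600 × (3.12311e-09 − 0.329218) = 2.72171e-07.

S_4 ≈ 117.079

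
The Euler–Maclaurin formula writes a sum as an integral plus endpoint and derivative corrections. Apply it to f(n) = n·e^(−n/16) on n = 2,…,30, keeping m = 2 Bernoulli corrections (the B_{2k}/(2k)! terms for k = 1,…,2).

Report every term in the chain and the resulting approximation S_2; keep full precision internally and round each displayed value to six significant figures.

S_2 ≈ 144.397

Integral: ∫_2^30 x·e^(−x/16) dx = 141.290.
½[f(2) + f(30)] = ½[1.76499 + 4.60065] = 3.18282.
Running total after boundary: 144.473.
k=1: B_{2}/(2)! × [f^{(1)}(30) − f^{(1)}(2)] = 1/12 × (-0.134186 − 0.772185) = -0.0755309.
Running total after k=1: 144.397.
k=2: B_{4}/(4)! × [f^{(3)}(30) − f^{(3)}(2)] = −1/720 × (0.000673923 − 0.00991085) = 1.28291e-05.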